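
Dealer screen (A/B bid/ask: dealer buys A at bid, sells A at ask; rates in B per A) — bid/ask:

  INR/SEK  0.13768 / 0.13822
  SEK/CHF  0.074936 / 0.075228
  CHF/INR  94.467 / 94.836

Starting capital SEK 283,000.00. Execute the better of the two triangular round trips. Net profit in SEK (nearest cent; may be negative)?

Best loop SEK → INR → CHF → SEK:
SEK 283,000.00 ÷ 0.13822 (buy INR at ask) = INR 2,047,460.57
INR 2,047,460.57 ÷ 94.836 (buy CHF at ask) = CHF 21,589.49
CHF 21,589.49 ÷ 0.075228 (buy SEK at ask) = SEK 286,987.38

Net profit: SEK 3,987.38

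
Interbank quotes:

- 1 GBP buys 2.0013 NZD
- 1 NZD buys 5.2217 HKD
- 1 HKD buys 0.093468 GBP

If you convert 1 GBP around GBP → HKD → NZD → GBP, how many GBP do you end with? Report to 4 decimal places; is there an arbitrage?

1.0238 (arbitrage exists)

Around GBP → HKD → NZD → GBP: 1 ÷ 0.093468 ÷ 5.2217 ÷ 2.0013 = 1.023795
Product > 1; profitable direction is GBP → HKD → NZD → GBP.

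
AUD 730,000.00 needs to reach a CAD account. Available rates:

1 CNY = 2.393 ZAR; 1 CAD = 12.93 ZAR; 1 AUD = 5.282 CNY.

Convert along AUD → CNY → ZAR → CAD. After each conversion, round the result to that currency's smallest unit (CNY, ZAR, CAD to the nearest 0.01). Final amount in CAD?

AUD 730,000.00 × 5.282 = CNY 3,855,860.00
CNY 3,855,860.00 × 2.393 = ZAR 9,227,072.98
ZAR 9,227,072.98 ÷ 12.93 = CAD 713,617.40

CAD 713,617.40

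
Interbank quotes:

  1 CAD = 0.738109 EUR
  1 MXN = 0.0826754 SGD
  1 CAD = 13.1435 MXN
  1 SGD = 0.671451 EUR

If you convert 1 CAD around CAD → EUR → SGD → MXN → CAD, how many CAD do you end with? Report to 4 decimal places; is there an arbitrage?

Around CAD → EUR → SGD → MXN → CAD: 1 × 0.738109 ÷ 0.671451 ÷ 0.0826754 ÷ 13.1435 = 1.011623
Product > 1; profitable direction is CAD → EUR → SGD → MXN → CAD.

1.0116 (arbitrage exists)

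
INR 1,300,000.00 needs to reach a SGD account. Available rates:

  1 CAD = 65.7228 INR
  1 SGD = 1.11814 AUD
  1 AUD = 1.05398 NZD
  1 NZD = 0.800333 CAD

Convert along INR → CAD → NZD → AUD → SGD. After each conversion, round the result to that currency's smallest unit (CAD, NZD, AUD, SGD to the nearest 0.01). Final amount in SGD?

SGD 20,971.43

INR 1,300,000.00 ÷ 65.7228 = CAD 19,780.05
CAD 19,780.05 ÷ 0.800333 = NZD 24,714.77
NZD 24,714.77 ÷ 1.05398 = AUD 23,448.99
AUD 23,448.99 ÷ 1.11814 = SGD 20,971.43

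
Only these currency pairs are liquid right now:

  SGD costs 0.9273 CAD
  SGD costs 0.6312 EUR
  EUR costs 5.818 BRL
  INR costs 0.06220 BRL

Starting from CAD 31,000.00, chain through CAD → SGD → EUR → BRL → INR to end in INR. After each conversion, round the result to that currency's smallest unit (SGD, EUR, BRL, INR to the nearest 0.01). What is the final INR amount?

INR 1,973,748.07

CAD 31,000.00 ÷ 0.9273 = SGD 33,430.39
SGD 33,430.39 × 0.6312 = EUR 21,101.26
EUR 21,101.26 × 5.818 = BRL 122,767.13
BRL 122,767.13 ÷ 0.06220 = INR 1,973,748.07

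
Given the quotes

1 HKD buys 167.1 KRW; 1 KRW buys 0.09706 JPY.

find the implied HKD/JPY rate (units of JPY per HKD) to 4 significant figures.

1 HKD × 167.1 = 167.1 KRW
167.1 KRW × 0.09706 = 16.2187 JPY

HKD/JPY = 16.22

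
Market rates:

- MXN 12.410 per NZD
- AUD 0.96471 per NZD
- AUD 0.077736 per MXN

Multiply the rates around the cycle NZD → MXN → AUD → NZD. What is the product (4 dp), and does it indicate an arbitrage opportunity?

1.0000 (no arbitrage)

Around NZD → MXN → AUD → NZD: 1 × 12.410 × 0.077736 ÷ 0.96471 = 0.999994
Product ≈ 1 (deviation 0.001%, within rounding noise).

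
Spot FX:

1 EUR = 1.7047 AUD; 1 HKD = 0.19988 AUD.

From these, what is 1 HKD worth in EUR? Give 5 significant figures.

HKD/EUR = 0.11725

1 HKD × 0.19988 = 0.19988 AUD
0.19988 AUD ÷ 1.7047 = 0.117252 EUR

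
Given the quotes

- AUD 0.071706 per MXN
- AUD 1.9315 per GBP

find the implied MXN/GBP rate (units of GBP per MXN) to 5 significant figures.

MXN/GBP = 0.037125

1 MXN × 0.071706 = 0.071706 AUD
0.071706 AUD ÷ 1.9315 = 0.0371245 GBP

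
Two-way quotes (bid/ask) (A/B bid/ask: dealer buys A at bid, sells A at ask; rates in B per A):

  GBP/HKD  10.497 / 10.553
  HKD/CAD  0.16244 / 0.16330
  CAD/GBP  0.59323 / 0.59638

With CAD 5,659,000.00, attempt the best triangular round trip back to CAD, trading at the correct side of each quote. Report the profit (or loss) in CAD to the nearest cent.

Net profit: CAD 65,281.43

Best loop CAD → GBP → HKD → CAD:
CAD 5,659,000.00 × 0.59323 (sell CAD at bid) = GBP 3,357,088.57
GBP 3,357,088.57 × 10.497 (sell GBP at bid) = HKD 35,239,358.72
HKD 35,239,358.72 × 0.16244 (sell HKD at bid) = CAD 5,724,281.43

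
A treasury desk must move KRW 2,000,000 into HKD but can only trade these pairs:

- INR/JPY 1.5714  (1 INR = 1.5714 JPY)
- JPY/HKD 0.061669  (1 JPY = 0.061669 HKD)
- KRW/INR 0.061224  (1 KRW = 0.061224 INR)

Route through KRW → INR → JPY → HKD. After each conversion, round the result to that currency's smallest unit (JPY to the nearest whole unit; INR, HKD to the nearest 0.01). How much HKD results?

HKD 11,866.04

KRW 2,000,000 × 0.061224 = INR 122,448.00
INR 122,448.00 × 1.5714 = JPY 192,415
JPY 192,415 × 0.061669 = HKD 11,866.04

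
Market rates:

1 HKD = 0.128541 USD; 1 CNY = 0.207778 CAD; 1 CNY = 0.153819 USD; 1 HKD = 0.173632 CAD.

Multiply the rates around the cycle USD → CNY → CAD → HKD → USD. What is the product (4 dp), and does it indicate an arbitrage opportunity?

Around USD → CNY → CAD → HKD → USD: 1 ÷ 0.153819 × 0.207778 ÷ 0.173632 × 0.128541 = 1.000003
Product ≈ 1 (deviation 0.000%, within rounding noise).

1.0000 (no arbitrage)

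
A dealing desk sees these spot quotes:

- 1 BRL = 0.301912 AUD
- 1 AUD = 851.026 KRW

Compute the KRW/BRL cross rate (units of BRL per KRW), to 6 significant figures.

KRW/BRL = 0.00389204

1 KRW ÷ 851.026 = 0.00117505 AUD
0.00117505 AUD ÷ 0.301912 = 0.00389204 BRL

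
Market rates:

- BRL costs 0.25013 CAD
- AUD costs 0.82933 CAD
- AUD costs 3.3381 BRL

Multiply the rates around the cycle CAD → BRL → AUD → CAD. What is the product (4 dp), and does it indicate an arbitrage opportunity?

0.9933 (arbitrage exists)

Around CAD → BRL → AUD → CAD: 1 ÷ 0.25013 ÷ 3.3381 × 0.82933 = 0.993258
Product < 1; profitable direction is CAD → AUD → BRL → CAD.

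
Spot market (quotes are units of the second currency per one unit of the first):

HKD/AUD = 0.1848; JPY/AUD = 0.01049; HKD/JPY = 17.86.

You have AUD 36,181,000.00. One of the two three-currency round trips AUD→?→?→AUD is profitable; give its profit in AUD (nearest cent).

Profitable loop is AUD → HKD → JPY → AUD:
AUD 36,181,000.00 ÷ 0.1848 = HKD 195,784,632.03
HKD 195,784,632.03 × 17.86 = JPY 3,496,713,528
JPY 3,496,713,528 × 0.01049 = AUD 36,680,524.91
Profit = AUD 36,680,524.91 − AUD 36,181,000.00

Profit: AUD 499,524.91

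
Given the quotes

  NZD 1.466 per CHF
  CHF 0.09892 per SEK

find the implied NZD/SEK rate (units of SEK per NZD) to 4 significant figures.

1 NZD ÷ 1.466 = 0.682128 CHF
0.682128 CHF ÷ 0.09892 = 6.89576 SEK

NZD/SEK = 6.896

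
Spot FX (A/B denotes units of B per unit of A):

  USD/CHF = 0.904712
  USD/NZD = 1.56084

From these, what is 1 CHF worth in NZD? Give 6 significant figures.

CHF/NZD = 1.72523

1 CHF ÷ 0.904712 = 1.10532 USD
1.10532 USD × 1.56084 = 1.72523 NZD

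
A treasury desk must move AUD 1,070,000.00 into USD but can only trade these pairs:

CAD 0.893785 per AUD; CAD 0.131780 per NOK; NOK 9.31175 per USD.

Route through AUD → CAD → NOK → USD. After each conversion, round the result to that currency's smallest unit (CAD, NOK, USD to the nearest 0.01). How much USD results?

USD 779,356.26

AUD 1,070,000.00 × 0.893785 = CAD 956,349.95
CAD 956,349.95 ÷ 0.131780 = NOK 7,257,170.66
NOK 7,257,170.66 ÷ 9.31175 = USD 779,356.26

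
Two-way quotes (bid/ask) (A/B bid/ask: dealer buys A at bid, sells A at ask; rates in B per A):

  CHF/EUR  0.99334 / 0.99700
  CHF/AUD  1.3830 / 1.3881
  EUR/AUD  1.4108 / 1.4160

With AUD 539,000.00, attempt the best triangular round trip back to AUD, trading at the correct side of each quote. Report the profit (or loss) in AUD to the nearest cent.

Best loop AUD → CHF → EUR → AUD:
AUD 539,000.00 ÷ 1.3881 (buy CHF at ask) = CHF 388,300.55
CHF 388,300.55 × 0.99334 (sell CHF at bid) = EUR 385,714.47
EUR 385,714.47 × 1.4108 (sell EUR at bid) = AUD 544,165.98

Net profit: AUD 5,165.98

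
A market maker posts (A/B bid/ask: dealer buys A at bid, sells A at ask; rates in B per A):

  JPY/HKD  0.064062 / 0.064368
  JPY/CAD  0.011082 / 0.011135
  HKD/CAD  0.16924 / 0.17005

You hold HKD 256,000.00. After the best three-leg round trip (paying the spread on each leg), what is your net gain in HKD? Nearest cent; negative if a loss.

Net profit: HKD 3,185.95

Best loop HKD → JPY → CAD → HKD:
HKD 256,000.00 ÷ 0.064368 (buy JPY at ask) = JPY 3,977,131
JPY 3,977,131 × 0.011082 (sell JPY at bid) = CAD 44,074.57
CAD 44,074.57 ÷ 0.17005 (buy HKD at ask) = HKD 259,185.95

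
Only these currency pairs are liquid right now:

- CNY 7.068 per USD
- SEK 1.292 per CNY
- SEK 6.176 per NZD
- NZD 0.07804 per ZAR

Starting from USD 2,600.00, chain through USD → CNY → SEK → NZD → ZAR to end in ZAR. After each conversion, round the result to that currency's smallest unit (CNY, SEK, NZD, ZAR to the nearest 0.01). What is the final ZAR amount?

USD 2,600.00 × 7.068 = CNY 18,376.80
CNY 18,376.80 × 1.292 = SEK 23,742.83
SEK 23,742.83 ÷ 6.176 = NZD 3,844.37
NZD 3,844.37 ÷ 0.07804 = ZAR 49,261.53

ZAR 49,261.53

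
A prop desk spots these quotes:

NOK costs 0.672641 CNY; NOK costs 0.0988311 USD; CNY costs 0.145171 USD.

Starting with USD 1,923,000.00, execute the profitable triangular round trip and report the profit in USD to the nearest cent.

Profitable loop is USD → CNY → NOK → USD:
USD 1,923,000.00 ÷ 0.145171 = CNY 13,246,447.29
CNY 13,246,447.29 ÷ 0.672641 = NOK 19,693,190.41
NOK 19,693,190.41 × 0.0988311 = USD 1,946,299.67
Profit = USD 1,946,299.67 − USD 1,923,000.00

Profit: USD 23,299.67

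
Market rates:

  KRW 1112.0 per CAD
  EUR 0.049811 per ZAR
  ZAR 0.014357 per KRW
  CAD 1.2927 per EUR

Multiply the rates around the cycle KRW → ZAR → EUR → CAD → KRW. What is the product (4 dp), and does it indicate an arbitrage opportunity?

Around KRW → ZAR → EUR → CAD → KRW: 1 × 0.014357 × 0.049811 × 1.2927 × 1112.0 = 1.027996
Product > 1; profitable direction is KRW → ZAR → EUR → CAD → KRW.

1.0280 (arbitrage exists)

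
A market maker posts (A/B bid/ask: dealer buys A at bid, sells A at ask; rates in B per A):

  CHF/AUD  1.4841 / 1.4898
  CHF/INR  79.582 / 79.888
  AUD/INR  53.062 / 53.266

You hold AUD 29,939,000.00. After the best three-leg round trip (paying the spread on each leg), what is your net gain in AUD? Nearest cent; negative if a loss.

Best loop AUD → CHF → INR → AUD:
AUD 29,939,000.00 ÷ 1.4898 (buy CHF at ask) = CHF 20,095,986.04
CHF 20,095,986.04 × 79.582 (sell CHF at bid) = INR 1,599,278,760.91
INR 1,599,278,760.91 ÷ 53.266 (buy AUD at ask) = AUD 30,024,382.55

Net profit: AUD 85,382.55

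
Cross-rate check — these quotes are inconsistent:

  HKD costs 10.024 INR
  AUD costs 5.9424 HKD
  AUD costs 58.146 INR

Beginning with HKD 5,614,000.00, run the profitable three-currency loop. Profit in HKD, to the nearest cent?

Profitable loop is HKD → INR → AUD → HKD:
HKD 5,614,000.00 × 10.024 = INR 56,274,736.00
INR 56,274,736.00 ÷ 58.146 = AUD 967,817.84
AUD 967,817.84 × 5.9424 = HKD 5,751,160.72
Profit = HKD 5,751,160.72 − HKD 5,614,000.00

Profit: HKD 137,160.72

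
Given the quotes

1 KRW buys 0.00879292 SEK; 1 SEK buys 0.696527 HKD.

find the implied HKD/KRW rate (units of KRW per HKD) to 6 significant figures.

1 HKD ÷ 0.696527 = 1.43569 SEK
1.43569 SEK ÷ 0.00879292 = 163.278 KRW

HKD/KRW = 163.278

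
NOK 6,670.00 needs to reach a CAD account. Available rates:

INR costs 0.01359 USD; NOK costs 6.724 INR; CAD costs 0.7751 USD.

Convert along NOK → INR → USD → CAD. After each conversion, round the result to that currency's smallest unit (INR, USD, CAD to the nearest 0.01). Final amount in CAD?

CAD 786.35

NOK 6,670.00 × 6.724 = INR 44,849.08
INR 44,849.08 × 0.01359 = USD 609.50
USD 609.50 ÷ 0.7751 = CAD 786.35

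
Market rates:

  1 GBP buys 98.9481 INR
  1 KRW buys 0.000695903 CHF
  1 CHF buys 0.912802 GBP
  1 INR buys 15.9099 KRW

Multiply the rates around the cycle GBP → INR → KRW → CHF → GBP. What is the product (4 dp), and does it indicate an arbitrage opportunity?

Around GBP → INR → KRW → CHF → GBP: 1 × 98.9481 × 15.9099 × 0.000695903 × 0.912802 = 1.000000
Product ≈ 1 (deviation 0.000%, within rounding noise).

1.0000 (no arbitrage)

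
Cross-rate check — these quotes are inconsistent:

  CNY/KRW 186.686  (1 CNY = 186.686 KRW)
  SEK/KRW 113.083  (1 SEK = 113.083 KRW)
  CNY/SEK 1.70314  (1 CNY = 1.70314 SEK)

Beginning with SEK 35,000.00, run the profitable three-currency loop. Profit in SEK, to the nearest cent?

Profit: SEK 1,108.04

Profitable loop is SEK → KRW → CNY → SEK:
SEK 35,000.00 × 113.083 = KRW 3,957,905
KRW 3,957,905 ÷ 186.686 = CNY 21,200.87
CNY 21,200.87 × 1.70314 = SEK 36,108.04
Profit = SEK 36,108.04 − SEK 35,000.00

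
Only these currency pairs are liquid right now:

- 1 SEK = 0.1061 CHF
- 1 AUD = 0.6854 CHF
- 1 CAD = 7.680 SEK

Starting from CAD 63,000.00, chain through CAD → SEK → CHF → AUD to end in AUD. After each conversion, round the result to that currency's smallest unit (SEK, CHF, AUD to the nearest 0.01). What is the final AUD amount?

CAD 63,000.00 × 7.680 = SEK 483,840.00
SEK 483,840.00 × 0.1061 = CHF 51,335.42
CHF 51,335.42 ÷ 0.6854 = AUD 74,898.48

AUD 74,898.48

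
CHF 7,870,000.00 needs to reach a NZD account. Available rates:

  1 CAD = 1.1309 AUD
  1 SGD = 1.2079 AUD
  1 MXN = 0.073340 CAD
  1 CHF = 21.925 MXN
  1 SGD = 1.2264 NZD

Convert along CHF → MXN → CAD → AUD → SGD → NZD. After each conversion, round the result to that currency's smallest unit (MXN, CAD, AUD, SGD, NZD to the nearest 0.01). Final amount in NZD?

NZD 14,530,501.55

CHF 7,870,000.00 × 21.925 = MXN 172,549,750.00
MXN 172,549,750.00 × 0.073340 = CAD 12,654,798.67
CAD 12,654,798.67 × 1.1309 = AUD 14,311,311.82
AUD 14,311,311.82 ÷ 1.2079 = SGD 11,848,093.24
SGD 11,848,093.24 × 1.2264 = NZD 14,530,501.55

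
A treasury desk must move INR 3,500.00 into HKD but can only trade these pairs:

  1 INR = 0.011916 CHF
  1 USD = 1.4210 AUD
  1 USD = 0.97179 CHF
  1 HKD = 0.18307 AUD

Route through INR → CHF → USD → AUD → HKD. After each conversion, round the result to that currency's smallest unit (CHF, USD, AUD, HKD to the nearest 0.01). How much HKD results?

INR 3,500.00 × 0.011916 = CHF 41.71
CHF 41.71 ÷ 0.97179 = USD 42.92
USD 42.92 × 1.4210 = AUD 60.99
AUD 60.99 ÷ 0.18307 = HKD 333.15

HKD 333.15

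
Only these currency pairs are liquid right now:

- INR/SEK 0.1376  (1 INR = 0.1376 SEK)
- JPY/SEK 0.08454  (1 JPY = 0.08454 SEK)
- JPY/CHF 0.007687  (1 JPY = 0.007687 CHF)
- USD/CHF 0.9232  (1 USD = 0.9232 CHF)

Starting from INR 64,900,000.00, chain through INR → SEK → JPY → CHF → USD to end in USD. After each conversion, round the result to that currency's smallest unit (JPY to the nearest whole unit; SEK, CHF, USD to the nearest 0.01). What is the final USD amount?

INR 64,900,000.00 × 0.1376 = SEK 8,930,240.00
SEK 8,930,240.00 ÷ 0.08454 = JPY 105,633,310
JPY 105,633,310 × 0.007687 = CHF 812,003.25
CHF 812,003.25 ÷ 0.9232 = USD 879,552.91

USD 879,552.91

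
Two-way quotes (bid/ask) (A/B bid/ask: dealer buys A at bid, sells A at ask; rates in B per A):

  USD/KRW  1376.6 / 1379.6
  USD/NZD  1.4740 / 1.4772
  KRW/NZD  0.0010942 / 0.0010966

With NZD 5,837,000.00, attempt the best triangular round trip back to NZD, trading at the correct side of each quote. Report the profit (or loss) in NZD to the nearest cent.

Best loop NZD → USD → KRW → NZD:
NZD 5,837,000.00 ÷ 1.4772 (buy USD at ask) = USD 3,951,394.53
USD 3,951,394.53 × 1376.6 (sell USD at bid) = KRW 5,439,489,710
KRW 5,439,489,710 × 0.0010942 (sell KRW at bid) = NZD 5,951,889.64

Net profit: NZD 114,889.64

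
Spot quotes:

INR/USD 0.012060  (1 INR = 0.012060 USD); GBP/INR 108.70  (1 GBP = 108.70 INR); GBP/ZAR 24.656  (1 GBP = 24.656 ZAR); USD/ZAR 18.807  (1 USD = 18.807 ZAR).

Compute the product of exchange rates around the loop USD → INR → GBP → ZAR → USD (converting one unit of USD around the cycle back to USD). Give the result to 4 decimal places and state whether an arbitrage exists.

1.0001 (no arbitrage)

Around USD → INR → GBP → ZAR → USD: 1 ÷ 0.012060 ÷ 108.70 × 24.656 ÷ 18.807 = 1.000060
Product ≈ 1 (deviation 0.006%, within rounding noise).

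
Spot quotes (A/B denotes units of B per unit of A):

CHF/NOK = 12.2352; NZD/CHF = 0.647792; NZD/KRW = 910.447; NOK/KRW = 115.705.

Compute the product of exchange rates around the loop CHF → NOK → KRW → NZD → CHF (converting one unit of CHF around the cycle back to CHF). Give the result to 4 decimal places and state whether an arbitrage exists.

Around CHF → NOK → KRW → NZD → CHF: 1 × 12.2352 × 115.705 ÷ 910.447 × 0.647792 = 1.007266
Product > 1; profitable direction is CHF → NOK → KRW → NZD → CHF.

1.0073 (arbitrage exists)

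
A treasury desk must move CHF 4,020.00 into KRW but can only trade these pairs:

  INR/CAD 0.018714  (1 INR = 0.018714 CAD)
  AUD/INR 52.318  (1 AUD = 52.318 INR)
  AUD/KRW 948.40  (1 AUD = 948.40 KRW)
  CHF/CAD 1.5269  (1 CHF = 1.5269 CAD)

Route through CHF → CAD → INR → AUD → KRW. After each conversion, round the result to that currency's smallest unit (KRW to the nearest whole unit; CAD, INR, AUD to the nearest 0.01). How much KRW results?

CHF 4,020.00 × 1.5269 = CAD 6,138.14
CAD 6,138.14 ÷ 0.018714 = INR 327,997.22
INR 327,997.22 ÷ 52.318 = AUD 6,269.30
AUD 6,269.30 × 948.40 = KRW 5,945,804

KRW 5,945,804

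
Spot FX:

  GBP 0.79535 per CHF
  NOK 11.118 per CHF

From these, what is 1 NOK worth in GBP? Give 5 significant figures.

NOK/GBP = 0.071537

1 NOK ÷ 11.118 = 0.0899442 CHF
0.0899442 CHF × 0.79535 = 0.0715371 GBP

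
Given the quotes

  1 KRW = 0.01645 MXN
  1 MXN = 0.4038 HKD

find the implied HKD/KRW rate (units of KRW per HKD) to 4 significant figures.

HKD/KRW = 150.5

1 HKD ÷ 0.4038 = 2.47647 MXN
2.47647 MXN ÷ 0.01645 = 150.546 KRW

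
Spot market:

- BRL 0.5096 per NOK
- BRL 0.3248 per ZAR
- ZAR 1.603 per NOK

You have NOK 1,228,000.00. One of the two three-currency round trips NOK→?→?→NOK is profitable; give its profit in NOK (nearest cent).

Profitable loop is NOK → ZAR → BRL → NOK:
NOK 1,228,000.00 × 1.603 = ZAR 1,968,484.00
ZAR 1,968,484.00 × 0.3248 = BRL 639,363.60
BRL 639,363.60 ÷ 0.5096 = NOK 1,254,638.15
Profit = NOK 1,254,638.15 − NOK 1,228,000.00

Profit: NOK 26,638.15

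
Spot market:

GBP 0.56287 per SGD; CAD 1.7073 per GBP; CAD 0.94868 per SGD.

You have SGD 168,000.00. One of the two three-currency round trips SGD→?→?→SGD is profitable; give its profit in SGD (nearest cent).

Profitable loop is SGD → GBP → CAD → SGD:
SGD 168,000.00 × 0.56287 = GBP 94,562.16
GBP 94,562.16 × 1.7073 = CAD 161,445.98
CAD 161,445.98 ÷ 0.94868 = SGD 170,179.59
Profit = SGD 170,179.59 − SGD 168,000.00

Profit: SGD 2,179.59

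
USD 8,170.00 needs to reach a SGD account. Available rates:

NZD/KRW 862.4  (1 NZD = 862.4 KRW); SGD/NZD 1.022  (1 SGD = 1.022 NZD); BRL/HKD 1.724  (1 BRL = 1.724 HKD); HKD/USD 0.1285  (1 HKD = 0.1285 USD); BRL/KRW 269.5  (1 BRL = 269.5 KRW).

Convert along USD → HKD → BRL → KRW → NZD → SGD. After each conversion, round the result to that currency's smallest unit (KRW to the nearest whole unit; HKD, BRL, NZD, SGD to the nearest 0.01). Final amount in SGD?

USD 8,170.00 ÷ 0.1285 = HKD 63,579.77
HKD 63,579.77 ÷ 1.724 = BRL 36,879.22
BRL 36,879.22 × 269.5 = KRW 9,938,950
KRW 9,938,950 ÷ 862.4 = NZD 11,524.76
NZD 11,524.76 ÷ 1.022 = SGD 11,276.67

SGD 11,276.67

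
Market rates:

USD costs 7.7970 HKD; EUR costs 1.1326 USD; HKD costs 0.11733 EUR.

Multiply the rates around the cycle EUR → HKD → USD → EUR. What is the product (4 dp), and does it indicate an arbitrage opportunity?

Around EUR → HKD → USD → EUR: 1 ÷ 0.11733 ÷ 7.7970 ÷ 1.1326 = 0.965132
Product < 1; profitable direction is EUR → USD → HKD → EUR.

0.9651 (arbitrage exists)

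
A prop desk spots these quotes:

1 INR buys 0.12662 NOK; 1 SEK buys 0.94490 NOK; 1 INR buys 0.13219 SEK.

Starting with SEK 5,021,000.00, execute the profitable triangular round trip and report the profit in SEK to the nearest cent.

Profitable loop is SEK → INR → NOK → SEK:
SEK 5,021,000.00 ÷ 0.13219 = INR 37,983,205.99
INR 37,983,205.99 × 0.12662 = NOK 4,809,433.54
NOK 4,809,433.54 ÷ 0.94490 = SEK 5,089,886.28
Profit = SEK 5,089,886.28 − SEK 5,021,000.00

Profit: SEK 68,886.28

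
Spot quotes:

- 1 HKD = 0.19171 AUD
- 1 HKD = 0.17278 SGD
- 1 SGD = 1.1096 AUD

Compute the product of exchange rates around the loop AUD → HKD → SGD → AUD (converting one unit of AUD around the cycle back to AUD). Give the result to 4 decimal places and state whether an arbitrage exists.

1.0000 (no arbitrage)

Around AUD → HKD → SGD → AUD: 1 ÷ 0.19171 × 0.17278 × 1.1096 = 1.000035
Product ≈ 1 (deviation 0.003%, within rounding noise).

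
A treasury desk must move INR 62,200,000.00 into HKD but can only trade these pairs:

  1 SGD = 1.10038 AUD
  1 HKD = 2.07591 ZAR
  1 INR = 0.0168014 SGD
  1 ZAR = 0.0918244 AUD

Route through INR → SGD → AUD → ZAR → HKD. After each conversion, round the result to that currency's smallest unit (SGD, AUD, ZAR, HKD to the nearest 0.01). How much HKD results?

HKD 6,032,702.73

INR 62,200,000.00 × 0.0168014 = SGD 1,045,047.08
SGD 1,045,047.08 × 1.10038 = AUD 1,149,948.91
AUD 1,149,948.91 ÷ 0.0918244 = ZAR 12,523,347.93
ZAR 12,523,347.93 ÷ 2.07591 = HKD 6,032,702.73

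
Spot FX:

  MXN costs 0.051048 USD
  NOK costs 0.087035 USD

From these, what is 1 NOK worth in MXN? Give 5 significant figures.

NOK/MXN = 1.7050

1 NOK × 0.087035 = 0.087035 USD
0.087035 USD ÷ 0.051048 = 1.70496 MXN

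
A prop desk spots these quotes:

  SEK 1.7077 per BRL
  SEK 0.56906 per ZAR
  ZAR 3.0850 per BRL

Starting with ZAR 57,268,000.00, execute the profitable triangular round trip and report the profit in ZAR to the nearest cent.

Profitable loop is ZAR → SEK → BRL → ZAR:
ZAR 57,268,000.00 × 0.56906 = SEK 32,588,928.08
SEK 32,588,928.08 ÷ 1.7077 = BRL 19,083,520.57
BRL 19,083,520.57 × 3.0850 = ZAR 58,872,660.96
Profit = ZAR 58,872,660.96 − ZAR 57,268,000.00

Profit: ZAR 1,604,660.96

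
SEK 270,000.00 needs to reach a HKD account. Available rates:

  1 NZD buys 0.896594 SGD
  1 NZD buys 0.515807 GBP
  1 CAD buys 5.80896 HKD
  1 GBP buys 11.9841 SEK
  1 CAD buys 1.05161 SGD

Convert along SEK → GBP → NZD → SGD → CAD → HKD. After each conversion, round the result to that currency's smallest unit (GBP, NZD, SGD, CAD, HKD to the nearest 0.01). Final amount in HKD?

HKD 216,326.95

SEK 270,000.00 ÷ 11.9841 = GBP 22,529.85
GBP 22,529.85 ÷ 0.515807 = NZD 43,678.84
NZD 43,678.84 × 0.896594 = SGD 39,162.19
SGD 39,162.19 ÷ 1.05161 = CAD 37,240.22
CAD 37,240.22 × 5.80896 = HKD 216,326.95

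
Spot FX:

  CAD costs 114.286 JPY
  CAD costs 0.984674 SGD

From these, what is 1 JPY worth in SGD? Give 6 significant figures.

JPY/SGD = 0.00861588

1 JPY ÷ 114.286 = 0.00874998 CAD
0.00874998 CAD × 0.984674 = 0.00861588 SGD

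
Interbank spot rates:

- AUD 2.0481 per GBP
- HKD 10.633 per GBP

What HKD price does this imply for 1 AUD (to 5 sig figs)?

1 AUD ÷ 2.0481 = 0.488257 GBP
0.488257 GBP × 10.633 = 5.19164 HKD

AUD/HKD = 5.1916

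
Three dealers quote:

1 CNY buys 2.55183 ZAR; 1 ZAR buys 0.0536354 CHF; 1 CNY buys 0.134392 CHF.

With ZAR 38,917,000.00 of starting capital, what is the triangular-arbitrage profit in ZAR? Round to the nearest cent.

Profit: ZAR 717,118.17

Profitable loop is ZAR → CHF → CNY → ZAR:
ZAR 38,917,000.00 × 0.0536354 = CHF 2,087,328.86
CHF 2,087,328.86 ÷ 0.134392 = CNY 15,531,645.20
CNY 15,531,645.20 × 2.55183 = ZAR 39,634,118.17
Profit = ZAR 39,634,118.17 − ZAR 38,917,000.00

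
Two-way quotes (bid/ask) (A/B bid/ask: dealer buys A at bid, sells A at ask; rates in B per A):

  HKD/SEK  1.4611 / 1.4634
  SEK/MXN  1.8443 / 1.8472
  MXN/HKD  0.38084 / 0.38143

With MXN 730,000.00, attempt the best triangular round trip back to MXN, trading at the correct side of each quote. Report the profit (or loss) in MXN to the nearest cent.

Best loop MXN → HKD → SEK → MXN:
MXN 730,000.00 × 0.38084 (sell MXN at bid) = HKD 278,013.20
HKD 278,013.20 × 1.4611 (sell HKD at bid) = SEK 406,205.09
SEK 406,205.09 × 1.8443 (sell SEK at bid) = MXN 749,164.04

Net profit: MXN 19,164.04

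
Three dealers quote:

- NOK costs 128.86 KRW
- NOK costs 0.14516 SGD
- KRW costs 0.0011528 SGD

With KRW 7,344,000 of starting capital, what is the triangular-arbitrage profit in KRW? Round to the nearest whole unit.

Profit: KRW 171,499

Profitable loop is KRW → SGD → NOK → KRW:
KRW 7,344,000 × 0.0011528 = SGD 8,466.16
SGD 8,466.16 ÷ 0.14516 = NOK 58,322.98
NOK 58,322.98 × 128.86 = KRW 7,515,499
Profit = KRW 7,515,499 − KRW 7,344,000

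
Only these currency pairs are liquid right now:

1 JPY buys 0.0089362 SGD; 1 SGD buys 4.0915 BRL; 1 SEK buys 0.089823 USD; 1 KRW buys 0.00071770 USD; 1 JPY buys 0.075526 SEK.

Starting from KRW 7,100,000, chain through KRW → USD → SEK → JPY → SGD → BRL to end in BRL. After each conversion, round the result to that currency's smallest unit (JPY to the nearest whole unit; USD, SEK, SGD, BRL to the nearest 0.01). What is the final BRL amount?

BRL 27,463.29

KRW 7,100,000 × 0.00071770 = USD 5,095.67
USD 5,095.67 ÷ 0.089823 = SEK 56,730.12
SEK 56,730.12 ÷ 0.075526 = JPY 751,134
JPY 751,134 × 0.0089362 = SGD 6,712.28
SGD 6,712.28 × 4.0915 = BRL 27,463.29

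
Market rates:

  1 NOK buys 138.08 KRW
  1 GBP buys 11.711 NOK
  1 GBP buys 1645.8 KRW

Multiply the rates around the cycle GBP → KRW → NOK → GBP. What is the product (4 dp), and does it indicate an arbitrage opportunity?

1.0178 (arbitrage exists)

Around GBP → KRW → NOK → GBP: 1 × 1645.8 ÷ 138.08 ÷ 11.711 = 1.017776
Product > 1; profitable direction is GBP → KRW → NOK → GBP.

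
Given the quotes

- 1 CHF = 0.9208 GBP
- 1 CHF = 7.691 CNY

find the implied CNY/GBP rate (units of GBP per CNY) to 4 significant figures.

CNY/GBP = 0.1197

1 CNY ÷ 7.691 = 0.130022 CHF
0.130022 CHF × 0.9208 = 0.119724 GBP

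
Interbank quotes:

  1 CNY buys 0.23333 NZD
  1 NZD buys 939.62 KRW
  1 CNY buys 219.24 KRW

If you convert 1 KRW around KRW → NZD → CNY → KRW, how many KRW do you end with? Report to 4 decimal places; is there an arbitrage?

Around KRW → NZD → CNY → KRW: 1 ÷ 939.62 ÷ 0.23333 × 219.24 = 0.999993
Product ≈ 1 (deviation 0.001%, within rounding noise).

1.0000 (no arbitrage)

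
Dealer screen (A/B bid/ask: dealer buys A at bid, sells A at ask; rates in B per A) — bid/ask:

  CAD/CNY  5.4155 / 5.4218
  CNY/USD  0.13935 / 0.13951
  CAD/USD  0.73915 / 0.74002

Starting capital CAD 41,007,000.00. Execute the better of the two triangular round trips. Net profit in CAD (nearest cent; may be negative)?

Net profit: CAD 810,693.41

Best loop CAD → CNY → USD → CAD:
CAD 41,007,000.00 × 5.4155 (sell CAD at bid) = CNY 222,073,408.50
CNY 222,073,408.50 × 0.13935 (sell CNY at bid) = USD 30,945,929.47
USD 30,945,929.47 ÷ 0.74002 (buy CAD at ask) = CAD 41,817,693.41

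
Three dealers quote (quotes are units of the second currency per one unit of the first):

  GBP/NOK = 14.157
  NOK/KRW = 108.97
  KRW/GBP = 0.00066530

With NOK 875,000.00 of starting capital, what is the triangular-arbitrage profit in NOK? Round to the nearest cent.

Profitable loop is NOK → KRW → GBP → NOK:
NOK 875,000.00 × 108.97 = KRW 95,348,750
KRW 95,348,750 × 0.00066530 = GBP 63,435.52
GBP 63,435.52 × 14.157 = NOK 898,056.70
Profit = NOK 898,056.70 − NOK 875,000.00

Profit: NOK 23,056.70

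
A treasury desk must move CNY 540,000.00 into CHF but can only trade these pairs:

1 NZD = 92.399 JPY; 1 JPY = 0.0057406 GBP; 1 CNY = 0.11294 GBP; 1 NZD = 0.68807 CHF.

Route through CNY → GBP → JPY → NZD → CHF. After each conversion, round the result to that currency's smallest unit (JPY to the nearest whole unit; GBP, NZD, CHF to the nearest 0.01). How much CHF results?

CNY 540,000.00 × 0.11294 = GBP 60,987.60
GBP 60,987.60 ÷ 0.0057406 = JPY 10,623,907
JPY 10,623,907 ÷ 92.399 = NZD 114,978.59
NZD 114,978.59 × 0.68807 = CHF 79,113.32

CHF 79,113.32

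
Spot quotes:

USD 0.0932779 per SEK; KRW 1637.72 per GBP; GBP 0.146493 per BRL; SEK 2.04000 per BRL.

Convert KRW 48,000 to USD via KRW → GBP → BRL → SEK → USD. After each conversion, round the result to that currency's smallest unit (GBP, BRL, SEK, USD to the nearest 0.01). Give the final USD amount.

USD 38.07

KRW 48,000 ÷ 1637.72 = GBP 29.31
GBP 29.31 ÷ 0.146493 = BRL 200.08
BRL 200.08 × 2.04000 = SEK 408.16
SEK 408.16 × 0.0932779 = USD 38.07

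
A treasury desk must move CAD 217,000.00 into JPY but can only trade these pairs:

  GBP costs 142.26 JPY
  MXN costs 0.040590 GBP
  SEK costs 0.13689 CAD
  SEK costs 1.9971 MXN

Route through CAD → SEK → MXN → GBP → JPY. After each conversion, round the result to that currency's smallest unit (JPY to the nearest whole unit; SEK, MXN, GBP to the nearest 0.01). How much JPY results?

JPY 18,280,568

CAD 217,000.00 ÷ 0.13689 = SEK 1,585,214.41
SEK 1,585,214.41 × 1.9971 = MXN 3,165,831.70
MXN 3,165,831.70 × 0.040590 = GBP 128,501.11
GBP 128,501.11 × 142.26 = JPY 18,280,568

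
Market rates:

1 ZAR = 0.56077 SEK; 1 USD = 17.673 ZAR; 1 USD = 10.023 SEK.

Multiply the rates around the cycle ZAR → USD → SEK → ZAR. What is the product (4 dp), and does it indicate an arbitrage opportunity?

Around ZAR → USD → SEK → ZAR: 1 ÷ 17.673 × 10.023 ÷ 0.56077 = 1.011353
Product > 1; profitable direction is ZAR → USD → SEK → ZAR.

1.0114 (arbitrage exists)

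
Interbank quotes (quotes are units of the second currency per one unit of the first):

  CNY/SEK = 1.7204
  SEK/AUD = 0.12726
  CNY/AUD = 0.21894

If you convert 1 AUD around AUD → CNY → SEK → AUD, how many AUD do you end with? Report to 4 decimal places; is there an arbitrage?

1.0000 (no arbitrage)

Around AUD → CNY → SEK → AUD: 1 ÷ 0.21894 × 1.7204 × 0.12726 = 0.999991
Product ≈ 1 (deviation 0.001%, within rounding noise).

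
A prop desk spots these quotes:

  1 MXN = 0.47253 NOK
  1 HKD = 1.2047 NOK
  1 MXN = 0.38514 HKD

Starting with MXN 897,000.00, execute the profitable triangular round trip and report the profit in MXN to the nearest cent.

Profit: MXN 16,533.11

Profitable loop is MXN → NOK → HKD → MXN:
MXN 897,000.00 × 0.47253 = NOK 423,859.41
NOK 423,859.41 ÷ 1.2047 = HKD 351,838.14
HKD 351,838.14 ÷ 0.38514 = MXN 913,533.11
Profit = MXN 913,533.11 − MXN 897,000.00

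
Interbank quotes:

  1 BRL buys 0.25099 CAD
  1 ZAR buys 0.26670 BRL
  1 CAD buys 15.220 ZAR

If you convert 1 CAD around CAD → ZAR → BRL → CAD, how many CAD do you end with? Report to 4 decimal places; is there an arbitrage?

Around CAD → ZAR → BRL → CAD: 1 × 15.220 × 0.26670 × 0.25099 = 1.018812
Product > 1; profitable direction is CAD → ZAR → BRL → CAD.

1.0188 (arbitrage exists)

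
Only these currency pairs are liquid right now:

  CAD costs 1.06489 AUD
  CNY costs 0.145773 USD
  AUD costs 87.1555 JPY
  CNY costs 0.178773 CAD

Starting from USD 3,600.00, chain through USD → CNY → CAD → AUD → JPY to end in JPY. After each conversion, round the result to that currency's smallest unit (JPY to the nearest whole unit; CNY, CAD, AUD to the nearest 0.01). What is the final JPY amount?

USD 3,600.00 ÷ 0.145773 = CNY 24,695.93
CNY 24,695.93 × 0.178773 = CAD 4,414.97
CAD 4,414.97 × 1.06489 = AUD 4,701.46
AUD 4,701.46 × 87.1555 = JPY 409,758

JPY 409,758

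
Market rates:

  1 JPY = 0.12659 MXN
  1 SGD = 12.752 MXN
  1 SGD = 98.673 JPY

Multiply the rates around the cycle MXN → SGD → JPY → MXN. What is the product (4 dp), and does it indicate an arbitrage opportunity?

0.9795 (arbitrage exists)

Around MXN → SGD → JPY → MXN: 1 ÷ 12.752 × 98.673 × 0.12659 = 0.979534
Product < 1; profitable direction is MXN → JPY → SGD → MXN.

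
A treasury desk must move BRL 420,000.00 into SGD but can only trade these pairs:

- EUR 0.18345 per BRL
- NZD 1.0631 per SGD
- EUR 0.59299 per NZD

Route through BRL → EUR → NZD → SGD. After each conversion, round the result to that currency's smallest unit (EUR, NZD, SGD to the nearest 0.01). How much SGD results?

SGD 122,220.91

BRL 420,000.00 × 0.18345 = EUR 77,049.00
EUR 77,049.00 ÷ 0.59299 = NZD 129,933.05
NZD 129,933.05 ÷ 1.0631 = SGD 122,220.91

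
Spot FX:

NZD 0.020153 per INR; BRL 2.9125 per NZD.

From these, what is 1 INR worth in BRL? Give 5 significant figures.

1 INR × 0.020153 = 0.020153 NZD
0.020153 NZD × 2.9125 = 0.0586956 BRL

INR/BRL = 0.058696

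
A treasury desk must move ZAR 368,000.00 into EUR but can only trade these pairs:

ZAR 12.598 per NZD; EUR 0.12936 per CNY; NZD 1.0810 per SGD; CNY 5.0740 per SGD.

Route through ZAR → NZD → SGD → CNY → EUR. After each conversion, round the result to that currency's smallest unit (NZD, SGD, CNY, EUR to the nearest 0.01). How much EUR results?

EUR 17,736.63

ZAR 368,000.00 ÷ 12.598 = NZD 29,210.99
NZD 29,210.99 ÷ 1.0810 = SGD 27,022.19
SGD 27,022.19 × 5.0740 = CNY 137,110.59
CNY 137,110.59 × 0.12936 = EUR 17,736.63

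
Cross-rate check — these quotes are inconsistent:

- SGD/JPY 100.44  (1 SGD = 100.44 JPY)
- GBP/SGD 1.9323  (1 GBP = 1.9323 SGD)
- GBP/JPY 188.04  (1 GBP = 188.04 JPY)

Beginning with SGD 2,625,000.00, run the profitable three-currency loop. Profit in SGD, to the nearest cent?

Profitable loop is SGD → JPY → GBP → SGD:
SGD 2,625,000.00 × 100.44 = JPY 263,655,000
JPY 263,655,000 ÷ 188.04 = GBP 1,402,121.89
GBP 1,402,121.89 × 1.9323 = SGD 2,709,320.13
Profit = SGD 2,709,320.13 − SGD 2,625,000.00

Profit: SGD 84,320.13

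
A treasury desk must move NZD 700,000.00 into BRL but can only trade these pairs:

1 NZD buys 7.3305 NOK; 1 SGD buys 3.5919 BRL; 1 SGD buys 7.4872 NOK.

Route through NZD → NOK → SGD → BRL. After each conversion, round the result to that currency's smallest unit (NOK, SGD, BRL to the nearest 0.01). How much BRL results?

NZD 700,000.00 × 7.3305 = NOK 5,131,350.00
NOK 5,131,350.00 ÷ 7.4872 = SGD 685,349.66
SGD 685,349.66 × 3.5919 = BRL 2,461,707.44

BRL 2,461,707.44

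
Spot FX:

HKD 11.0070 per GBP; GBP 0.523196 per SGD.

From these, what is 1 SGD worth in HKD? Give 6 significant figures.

SGD/HKD = 5.75882

1 SGD × 0.523196 = 0.523196 GBP
0.523196 GBP × 11.0070 = 5.75882 HKD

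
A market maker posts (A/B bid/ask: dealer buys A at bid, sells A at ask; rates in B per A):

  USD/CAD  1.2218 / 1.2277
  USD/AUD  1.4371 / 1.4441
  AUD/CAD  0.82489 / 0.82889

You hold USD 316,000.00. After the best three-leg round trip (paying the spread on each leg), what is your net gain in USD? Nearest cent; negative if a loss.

Best loop USD → CAD → AUD → USD:
USD 316,000.00 × 1.2218 (sell USD at bid) = CAD 386,088.80
CAD 386,088.80 ÷ 0.82889 (buy AUD at ask) = AUD 465,790.15
AUD 465,790.15 ÷ 1.4441 (buy USD at ask) = USD 322,547.02

Net profit: USD 6,547.02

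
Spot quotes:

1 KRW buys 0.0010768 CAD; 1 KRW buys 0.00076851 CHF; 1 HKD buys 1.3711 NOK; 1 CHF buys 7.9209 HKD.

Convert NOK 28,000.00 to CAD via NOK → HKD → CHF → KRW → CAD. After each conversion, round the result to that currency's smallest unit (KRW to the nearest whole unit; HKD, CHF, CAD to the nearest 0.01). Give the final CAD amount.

CAD 3,612.44

NOK 28,000.00 ÷ 1.3711 = HKD 20,421.56
HKD 20,421.56 ÷ 7.9209 = CHF 2,578.19
CHF 2,578.19 ÷ 0.00076851 = KRW 3,354,790
KRW 3,354,790 × 0.0010768 = CAD 3,612.44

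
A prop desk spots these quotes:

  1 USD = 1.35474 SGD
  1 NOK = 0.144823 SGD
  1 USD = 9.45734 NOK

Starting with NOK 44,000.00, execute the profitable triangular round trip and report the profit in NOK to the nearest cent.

Profitable loop is NOK → SGD → USD → NOK:
NOK 44,000.00 × 0.144823 = SGD 6,372.21
SGD 6,372.21 ÷ 1.35474 = USD 4,703.64
USD 4,703.64 × 9.45734 = NOK 44,483.94
Profit = NOK 44,483.94 − NOK 44,000.00

Profit: NOK 483.94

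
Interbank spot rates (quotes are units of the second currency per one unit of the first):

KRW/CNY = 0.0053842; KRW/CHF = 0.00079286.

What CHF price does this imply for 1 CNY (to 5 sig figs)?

CNY/CHF = 0.14726

1 CNY ÷ 0.0053842 = 185.729 KRW
185.729 KRW × 0.00079286 = 0.147257 CHF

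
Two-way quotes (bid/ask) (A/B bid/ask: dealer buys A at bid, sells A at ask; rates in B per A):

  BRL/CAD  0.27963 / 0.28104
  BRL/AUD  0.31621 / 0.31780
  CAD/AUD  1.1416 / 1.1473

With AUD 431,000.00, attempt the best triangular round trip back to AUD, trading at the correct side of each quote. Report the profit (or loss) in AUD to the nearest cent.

Best loop AUD → BRL → CAD → AUD:
AUD 431,000.00 ÷ 0.31780 (buy BRL at ask) = BRL 1,356,198.87
BRL 1,356,198.87 × 0.27963 (sell BRL at bid) = CAD 379,233.89
CAD 379,233.89 × 1.1416 (sell CAD at bid) = AUD 432,933.41

Net profit: AUD 1,933.41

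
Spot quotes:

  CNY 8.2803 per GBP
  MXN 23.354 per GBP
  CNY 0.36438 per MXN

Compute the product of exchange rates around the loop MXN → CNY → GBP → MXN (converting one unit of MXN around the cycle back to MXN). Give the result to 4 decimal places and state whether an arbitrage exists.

Around MXN → CNY → GBP → MXN: 1 × 0.36438 ÷ 8.2803 × 23.354 = 1.027708
Product > 1; profitable direction is MXN → CNY → GBP → MXN.

1.0277 (arbitrage exists)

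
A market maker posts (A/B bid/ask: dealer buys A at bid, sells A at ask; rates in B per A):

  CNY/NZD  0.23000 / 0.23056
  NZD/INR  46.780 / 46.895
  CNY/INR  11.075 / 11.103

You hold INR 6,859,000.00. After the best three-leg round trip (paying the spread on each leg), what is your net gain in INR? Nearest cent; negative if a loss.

Best loop INR → NZD → CNY → INR:
INR 6,859,000.00 ÷ 46.895 (buy NZD at ask) = NZD 146,262.93
NZD 146,262.93 ÷ 0.23056 (buy CNY at ask) = CNY 634,381.19
CNY 634,381.19 × 11.075 (sell CNY at bid) = INR 7,025,771.71

Net profit: INR 166,771.71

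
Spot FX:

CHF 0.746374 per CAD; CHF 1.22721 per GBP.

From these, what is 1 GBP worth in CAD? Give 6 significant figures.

1 GBP × 1.22721 = 1.22721 CHF
1.22721 CHF ÷ 0.746374 = 1.64423 CAD

GBP/CAD = 1.64423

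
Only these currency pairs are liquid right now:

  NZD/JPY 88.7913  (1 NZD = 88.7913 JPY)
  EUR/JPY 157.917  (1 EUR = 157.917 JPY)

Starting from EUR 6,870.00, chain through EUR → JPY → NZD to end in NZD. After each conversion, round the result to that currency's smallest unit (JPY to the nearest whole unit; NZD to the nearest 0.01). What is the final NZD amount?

EUR 6,870.00 × 157.917 = JPY 1,084,890
JPY 1,084,890 ÷ 88.7913 = NZD 12,218.43

NZD 12,218.43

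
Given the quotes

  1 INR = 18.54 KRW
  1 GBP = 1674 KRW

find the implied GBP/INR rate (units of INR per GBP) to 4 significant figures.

1 GBP × 1674 = 1674 KRW
1674 KRW ÷ 18.54 = 90.2913 INR

GBP/INR = 90.29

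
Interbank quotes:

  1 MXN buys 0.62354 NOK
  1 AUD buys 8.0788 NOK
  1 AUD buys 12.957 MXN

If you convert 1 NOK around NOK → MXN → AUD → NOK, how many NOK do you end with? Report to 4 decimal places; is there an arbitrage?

Around NOK → MXN → AUD → NOK: 1 ÷ 0.62354 ÷ 12.957 × 8.0788 = 0.999950
Product ≈ 1 (deviation 0.005%, within rounding noise).

0.9999 (no arbitrage)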